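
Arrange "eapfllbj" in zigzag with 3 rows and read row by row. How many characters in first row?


Zigzag "eapfllbj" into 3 rows:
Placing characters:
  'e' => row 0
  'a' => row 1
  'p' => row 2
  'f' => row 1
  'l' => row 0
  'l' => row 1
  'b' => row 2
  'j' => row 1
Rows:
  Row 0: "el"
  Row 1: "aflj"
  Row 2: "pb"
First row length: 2

2


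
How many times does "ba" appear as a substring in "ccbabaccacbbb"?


Searching for "ba" in "ccbabaccacbbb"
Scanning each position:
  Position 0: "cc" => no
  Position 1: "cb" => no
  Position 2: "ba" => MATCH
  Position 3: "ab" => no
  Position 4: "ba" => MATCH
  Position 5: "ac" => no
  Position 6: "cc" => no
  Position 7: "ca" => no
  Position 8: "ac" => no
  Position 9: "cb" => no
  Position 10: "bb" => no
  Position 11: "bb" => no
Total occurrences: 2

2


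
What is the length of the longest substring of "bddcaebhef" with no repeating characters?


Input: "bddcaebhef"
Sliding window (track last position of each char):
  Position 0 ('b'): window [0,0] length 1 -- new best
  Position 1 ('d'): window [0,1] length 2 -- new best
  Position 2 ('d'): repeat (last at 1), move window start to 2
  Position 2 ('d'): window [2,2] length 1
  Position 3 ('c'): window [2,3] length 2
  Position 4 ('a'): window [2,4] length 3 -- new best
  Position 5 ('e'): window [2,5] length 4 -- new best
  Position 6 ('b'): window [2,6] length 5 -- new best
  Position 7 ('h'): window [2,7] length 6 -- new best
  Position 8 ('e'): repeat (last at 5), move window start to 6
  Position 8 ('e'): window [6,8] length 3
  Position 9 ('f'): window [6,9] length 4
Longest substring with no repeats: "dcaebh" with length 6

6


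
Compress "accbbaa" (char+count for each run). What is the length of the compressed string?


Input: accbbaa
Runs:
  'a' x 1 => "a1"
  'c' x 2 => "c2"
  'b' x 2 => "b2"
  'a' x 2 => "a2"
Compressed: "a1c2b2a2"
Compressed length: 8

8


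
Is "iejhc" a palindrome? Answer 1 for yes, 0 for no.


Input: iejhc
Reversed: chjei
  Compare pos 0 ('i') with pos 4 ('c'): MISMATCH
  Compare pos 1 ('e') with pos 3 ('h'): MISMATCH
Result: not a palindrome

0


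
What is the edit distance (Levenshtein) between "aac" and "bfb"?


Computing edit distance: "aac" -> "bfb"
DP table:
           b    f    b
      0    1    2    3
  a   1    1    2    3
  a   2    2    2    3
  c   3    3    3    3
Edit distance = dp[3][3] = 3

3


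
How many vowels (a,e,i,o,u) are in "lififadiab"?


Input: lififadiab
Checking each character:
  'l' at position 0: consonant
  'i' at position 1: vowel (running total: 1)
  'f' at position 2: consonant
  'i' at position 3: vowel (running total: 2)
  'f' at position 4: consonant
  'a' at position 5: vowel (running total: 3)
  'd' at position 6: consonant
  'i' at position 7: vowel (running total: 4)
  'a' at position 8: vowel (running total: 5)
  'b' at position 9: consonant
Total vowels: 5

5


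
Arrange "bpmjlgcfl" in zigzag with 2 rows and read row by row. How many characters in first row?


Zigzag "bpmjlgcfl" into 2 rows:
Placing characters:
  'b' => row 0
  'p' => row 1
  'm' => row 0
  'j' => row 1
  'l' => row 0
  'g' => row 1
  'c' => row 0
  'f' => row 1
  'l' => row 0
Rows:
  Row 0: "bmlcl"
  Row 1: "pjgf"
First row length: 5

5


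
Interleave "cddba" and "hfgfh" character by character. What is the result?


Interleaving "cddba" and "hfgfh":
  Position 0: 'c' from first, 'h' from second => "ch"
  Position 1: 'd' from first, 'f' from second => "df"
  Position 2: 'd' from first, 'g' from second => "dg"
  Position 3: 'b' from first, 'f' from second => "bf"
  Position 4: 'a' from first, 'h' from second => "ah"
Result: chdfdgbfah

chdfdgbfah


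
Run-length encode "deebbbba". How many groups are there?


Input: deebbbba
Scanning for consecutive runs:
  Group 1: 'd' x 1 (positions 0-0)
  Group 2: 'e' x 2 (positions 1-2)
  Group 3: 'b' x 4 (positions 3-6)
  Group 4: 'a' x 1 (positions 7-7)
Total groups: 4

4


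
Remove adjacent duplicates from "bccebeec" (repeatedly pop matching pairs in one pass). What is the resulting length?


Input: bccebeec
Stack-based adjacent duplicate removal:
  Read 'b': push. Stack: b
  Read 'c': push. Stack: bc
  Read 'c': matches stack top 'c' => pop. Stack: b
  Read 'e': push. Stack: be
  Read 'b': push. Stack: beb
  Read 'e': push. Stack: bebe
  Read 'e': matches stack top 'e' => pop. Stack: beb
  Read 'c': push. Stack: bebc
Final stack: "bebc" (length 4)

4


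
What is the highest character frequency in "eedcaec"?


Input: eedcaec
Character counts:
  'a': 1
  'c': 2
  'd': 1
  'e': 3
Maximum frequency: 3

3


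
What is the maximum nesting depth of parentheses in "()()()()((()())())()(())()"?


Input: "()()()()((()())())()(())()"
Tracking depth:
  Position 0 '(': depth becomes 1
  Position 1 ')': depth becomes 0
  Position 2 '(': depth becomes 1
  Position 3 ')': depth becomes 0
  Position 4 '(': depth becomes 1
  Position 5 ')': depth becomes 0
  Position 6 '(': depth becomes 1
  Position 7 ')': depth becomes 0
  Position 8 '(': depth becomes 1
  Position 9 '(': depth becomes 2
  Position 10 '(': depth becomes 3
  Position 11 ')': depth becomes 2
  Position 12 '(': depth becomes 3
  Position 13 ')': depth becomes 2
  Position 14 ')': depth becomes 1
  Position 15 '(': depth becomes 2
  Position 16 ')': depth becomes 1
  Position 17 ')': depth becomes 0
  Position 18 '(': depth becomes 1
  Position 19 ')': depth becomes 0
  Position 20 '(': depth becomes 1
  Position 21 '(': depth becomes 2
  Position 22 ')': depth becomes 1
  Position 23 ')': depth becomes 0
  Position 24 '(': depth becomes 1
  Position 25 ')': depth becomes 0
Maximum depth reached: 3

3


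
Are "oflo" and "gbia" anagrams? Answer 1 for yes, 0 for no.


Strings: "oflo", "gbia"
Sorted first:  floo
Sorted second: abgi
Differ at position 0: 'f' vs 'a' => not anagrams

0


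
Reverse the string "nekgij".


Input: nekgij
Reading characters right to left:
  Position 5: 'j'
  Position 4: 'i'
  Position 3: 'g'
  Position 2: 'k'
  Position 1: 'e'
  Position 0: 'n'
Reversed: jigken

jigken


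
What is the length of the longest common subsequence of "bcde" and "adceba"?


LCS of "bcde" and "adceba"
DP table:
           a    d    c    e    b    a
      0    0    0    0    0    0    0
  b   0    0    0    0    0    1    1
  c   0    0    0    1    1    1    1
  d   0    0    1    1    1    1    1
  e   0    0    1    1    2    2    2
LCS length = dp[4][6] = 2

2


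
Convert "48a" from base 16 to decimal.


Input: "48a" in base 16
Positional expansion:
  Digit '4' (value 4) x 16^2 = 1024
  Digit '8' (value 8) x 16^1 = 128
  Digit 'a' (value 10) x 16^0 = 10
Sum = 1162

1162


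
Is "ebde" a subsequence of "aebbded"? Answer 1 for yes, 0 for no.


Check if "ebde" is a subsequence of "aebbded"
Greedy scan:
  Position 0 ('a'): no match needed
  Position 1 ('e'): matches sub[0] = 'e'
  Position 2 ('b'): matches sub[1] = 'b'
  Position 3 ('b'): no match needed
  Position 4 ('d'): matches sub[2] = 'd'
  Position 5 ('e'): matches sub[3] = 'e'
  Position 6 ('d'): no match needed
All 4 characters matched => is a subsequence

1


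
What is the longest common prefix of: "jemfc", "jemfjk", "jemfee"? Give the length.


Words: jemfc, jemfjk, jemfee
  Position 0: all 'j' => match
  Position 1: all 'e' => match
  Position 2: all 'm' => match
  Position 3: all 'f' => match
  Position 4: ('c', 'j', 'e') => mismatch, stop
LCP = "jemf" (length 4)

4


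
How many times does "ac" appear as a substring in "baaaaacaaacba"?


Searching for "ac" in "baaaaacaaacba"
Scanning each position:
  Position 0: "ba" => no
  Position 1: "aa" => no
  Position 2: "aa" => no
  Position 3: "aa" => no
  Position 4: "aa" => no
  Position 5: "ac" => MATCH
  Position 6: "ca" => no
  Position 7: "aa" => no
  Position 8: "aa" => no
  Position 9: "ac" => MATCH
  Position 10: "cb" => no
  Position 11: "ba" => no
Total occurrences: 2

2


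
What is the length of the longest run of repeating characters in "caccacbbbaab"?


Input: "caccacbbbaab"
Scanning for longest run:
  Position 1 ('a'): new char, reset run to 1
  Position 2 ('c'): new char, reset run to 1
  Position 3 ('c'): continues run of 'c', length=2
  Position 4 ('a'): new char, reset run to 1
  Position 5 ('c'): new char, reset run to 1
  Position 6 ('b'): new char, reset run to 1
  Position 7 ('b'): continues run of 'b', length=2
  Position 8 ('b'): continues run of 'b', length=3
  Position 9 ('a'): new char, reset run to 1
  Position 10 ('a'): continues run of 'a', length=2
  Position 11 ('b'): new char, reset run to 1
Longest run: 'b' with length 3

3


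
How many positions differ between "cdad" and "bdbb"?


Comparing "cdad" and "bdbb" position by position:
  Position 0: 'c' vs 'b' => DIFFER
  Position 1: 'd' vs 'd' => same
  Position 2: 'a' vs 'b' => DIFFER
  Position 3: 'd' vs 'b' => DIFFER
Positions that differ: 3

3


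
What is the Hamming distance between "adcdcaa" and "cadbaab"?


Comparing "adcdcaa" and "cadbaab" position by position:
  Position 0: 'a' vs 'c' => differ
  Position 1: 'd' vs 'a' => differ
  Position 2: 'c' vs 'd' => differ
  Position 3: 'd' vs 'b' => differ
  Position 4: 'c' vs 'a' => differ
  Position 5: 'a' vs 'a' => same
  Position 6: 'a' vs 'b' => differ
Total differences (Hamming distance): 6

6


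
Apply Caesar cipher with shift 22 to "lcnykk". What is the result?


Caesar cipher: shift "lcnykk" by 22
  'l' (pos 11) + 22 = pos 7 = 'h'
  'c' (pos 2) + 22 = pos 24 = 'y'
  'n' (pos 13) + 22 = pos 9 = 'j'
  'y' (pos 24) + 22 = pos 20 = 'u'
  'k' (pos 10) + 22 = pos 6 = 'g'
  'k' (pos 10) + 22 = pos 6 = 'g'
Result: hyjugg

hyjugg


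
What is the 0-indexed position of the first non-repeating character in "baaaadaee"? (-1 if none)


Input: baaaadaee
Character frequencies:
  'a': 5
  'b': 1
  'd': 1
  'e': 2
Scanning left to right for freq == 1:
  Position 0 ('b'): unique! => answer = 0

0


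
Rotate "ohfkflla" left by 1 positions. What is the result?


Input: "ohfkflla", rotate left by 1
First 1 characters: "o"
Remaining characters: "hfkflla"
Concatenate remaining + first: "hfkflla" + "o" = "hfkfllao"

hfkfllao


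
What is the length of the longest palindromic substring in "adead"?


Input: "adead"
Checking substrings for palindromes:
  No multi-char palindromic substrings found
Longest palindromic substring: "a" with length 1

1


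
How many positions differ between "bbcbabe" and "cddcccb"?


Comparing "bbcbabe" and "cddcccb" position by position:
  Position 0: 'b' vs 'c' => DIFFER
  Position 1: 'b' vs 'd' => DIFFER
  Position 2: 'c' vs 'd' => DIFFER
  Position 3: 'b' vs 'c' => DIFFER
  Position 4: 'a' vs 'c' => DIFFER
  Position 5: 'b' vs 'c' => DIFFER
  Position 6: 'e' vs 'b' => DIFFER
Positions that differ: 7

7


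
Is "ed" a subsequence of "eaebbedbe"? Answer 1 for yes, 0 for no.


Check if "ed" is a subsequence of "eaebbedbe"
Greedy scan:
  Position 0 ('e'): matches sub[0] = 'e'
  Position 1 ('a'): no match needed
  Position 2 ('e'): no match needed
  Position 3 ('b'): no match needed
  Position 4 ('b'): no match needed
  Position 5 ('e'): no match needed
  Position 6 ('d'): matches sub[1] = 'd'
  Position 7 ('b'): no match needed
  Position 8 ('e'): no match needed
All 2 characters matched => is a subsequence

1


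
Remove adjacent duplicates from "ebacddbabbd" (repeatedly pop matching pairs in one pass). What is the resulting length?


Input: ebacddbabbd
Stack-based adjacent duplicate removal:
  Read 'e': push. Stack: e
  Read 'b': push. Stack: eb
  Read 'a': push. Stack: eba
  Read 'c': push. Stack: ebac
  Read 'd': push. Stack: ebacd
  Read 'd': matches stack top 'd' => pop. Stack: ebac
  Read 'b': push. Stack: ebacb
  Read 'a': push. Stack: ebacba
  Read 'b': push. Stack: ebacbab
  Read 'b': matches stack top 'b' => pop. Stack: ebacba
  Read 'd': push. Stack: ebacbad
Final stack: "ebacbad" (length 7)

7


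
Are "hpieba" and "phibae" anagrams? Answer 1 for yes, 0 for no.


Strings: "hpieba", "phibae"
Sorted first:  abehip
Sorted second: abehip
Sorted forms match => anagrams

1


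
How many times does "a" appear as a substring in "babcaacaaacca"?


Searching for "a" in "babcaacaaacca"
Scanning each position:
  Position 0: "b" => no
  Position 1: "a" => MATCH
  Position 2: "b" => no
  Position 3: "c" => no
  Position 4: "a" => MATCH
  Position 5: "a" => MATCH
  Position 6: "c" => no
  Position 7: "a" => MATCH
  Position 8: "a" => MATCH
  Position 9: "a" => MATCH
  Position 10: "c" => no
  Position 11: "c" => no
  Position 12: "a" => MATCH
Total occurrences: 7

7


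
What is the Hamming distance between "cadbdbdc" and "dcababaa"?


Comparing "cadbdbdc" and "dcababaa" position by position:
  Position 0: 'c' vs 'd' => differ
  Position 1: 'a' vs 'c' => differ
  Position 2: 'd' vs 'a' => differ
  Position 3: 'b' vs 'b' => same
  Position 4: 'd' vs 'a' => differ
  Position 5: 'b' vs 'b' => same
  Position 6: 'd' vs 'a' => differ
  Position 7: 'c' vs 'a' => differ
Total differences (Hamming distance): 6

6


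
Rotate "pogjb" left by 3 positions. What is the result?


Input: "pogjb", rotate left by 3
First 3 characters: "pog"
Remaining characters: "jb"
Concatenate remaining + first: "jb" + "pog" = "jbpog"

jbpog


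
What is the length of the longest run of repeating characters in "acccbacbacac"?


Input: "acccbacbacac"
Scanning for longest run:
  Position 1 ('c'): new char, reset run to 1
  Position 2 ('c'): continues run of 'c', length=2
  Position 3 ('c'): continues run of 'c', length=3
  Position 4 ('b'): new char, reset run to 1
  Position 5 ('a'): new char, reset run to 1
  Position 6 ('c'): new char, reset run to 1
  Position 7 ('b'): new char, reset run to 1
  Position 8 ('a'): new char, reset run to 1
  Position 9 ('c'): new char, reset run to 1
  Position 10 ('a'): new char, reset run to 1
  Position 11 ('c'): new char, reset run to 1
Longest run: 'c' with length 3

3


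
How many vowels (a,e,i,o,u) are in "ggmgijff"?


Input: ggmgijff
Checking each character:
  'g' at position 0: consonant
  'g' at position 1: consonant
  'm' at position 2: consonant
  'g' at position 3: consonant
  'i' at position 4: vowel (running total: 1)
  'j' at position 5: consonant
  'f' at position 6: consonant
  'f' at position 7: consonant
Total vowels: 1

1


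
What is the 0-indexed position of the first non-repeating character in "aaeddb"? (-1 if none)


Input: aaeddb
Character frequencies:
  'a': 2
  'b': 1
  'd': 2
  'e': 1
Scanning left to right for freq == 1:
  Position 0 ('a'): freq=2, skip
  Position 1 ('a'): freq=2, skip
  Position 2 ('e'): unique! => answer = 2

2


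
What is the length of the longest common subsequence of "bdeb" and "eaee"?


LCS of "bdeb" and "eaee"
DP table:
           e    a    e    e
      0    0    0    0    0
  b   0    0    0    0    0
  d   0    0    0    0    0
  e   0    1    1    1    1
  b   0    1    1    1    1
LCS length = dp[4][4] = 1

1


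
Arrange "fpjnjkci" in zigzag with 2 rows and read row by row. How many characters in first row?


Zigzag "fpjnjkci" into 2 rows:
Placing characters:
  'f' => row 0
  'p' => row 1
  'j' => row 0
  'n' => row 1
  'j' => row 0
  'k' => row 1
  'c' => row 0
  'i' => row 1
Rows:
  Row 0: "fjjc"
  Row 1: "pnki"
First row length: 4

4


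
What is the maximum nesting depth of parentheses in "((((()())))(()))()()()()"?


Input: "((((()())))(()))()()()()"
Tracking depth:
  Position 0 '(': depth becomes 1
  Position 1 '(': depth becomes 2
  Position 2 '(': depth becomes 3
  Position 3 '(': depth becomes 4
  Position 4 '(': depth becomes 5
  Position 5 ')': depth becomes 4
  Position 6 '(': depth becomes 5
  Position 7 ')': depth becomes 4
  Position 8 ')': depth becomes 3
  Position 9 ')': depth becomes 2
  Position 10 ')': depth becomes 1
  Position 11 '(': depth becomes 2
  Position 12 '(': depth becomes 3
  Position 13 ')': depth becomes 2
  Position 14 ')': depth becomes 1
  Position 15 ')': depth becomes 0
  Position 16 '(': depth becomes 1
  Position 17 ')': depth becomes 0
  Position 18 '(': depth becomes 1
  Position 19 ')': depth becomes 0
  Position 20 '(': depth becomes 1
  Position 21 ')': depth becomes 0
  Position 22 '(': depth becomes 1
  Position 23 ')': depth becomes 0
Maximum depth reached: 5

5


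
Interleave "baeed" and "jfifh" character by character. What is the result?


Interleaving "baeed" and "jfifh":
  Position 0: 'b' from first, 'j' from second => "bj"
  Position 1: 'a' from first, 'f' from second => "af"
  Position 2: 'e' from first, 'i' from second => "ei"
  Position 3: 'e' from first, 'f' from second => "ef"
  Position 4: 'd' from first, 'h' from second => "dh"
Result: bjafeiefdh

bjafeiefdh


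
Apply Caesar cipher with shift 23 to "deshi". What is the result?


Caesar cipher: shift "deshi" by 23
  'd' (pos 3) + 23 = pos 0 = 'a'
  'e' (pos 4) + 23 = pos 1 = 'b'
  's' (pos 18) + 23 = pos 15 = 'p'
  'h' (pos 7) + 23 = pos 4 = 'e'
  'i' (pos 8) + 23 = pos 5 = 'f'
Result: abpef

abpef


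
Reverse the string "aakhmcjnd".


Input: aakhmcjnd
Reading characters right to left:
  Position 8: 'd'
  Position 7: 'n'
  Position 6: 'j'
  Position 5: 'c'
  Position 4: 'm'
  Position 3: 'h'
  Position 2: 'k'
  Position 1: 'a'
  Position 0: 'a'
Reversed: dnjcmhkaa

dnjcmhkaa


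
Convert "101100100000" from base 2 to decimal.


Input: "101100100000" in base 2
Positional expansion:
  Digit '1' (value 1) x 2^11 = 2048
  Digit '0' (value 0) x 2^10 = 0
  Digit '1' (value 1) x 2^9 = 512
  Digit '1' (value 1) x 2^8 = 256
  Digit '0' (value 0) x 2^7 = 0
  Digit '0' (value 0) x 2^6 = 0
  Digit '1' (value 1) x 2^5 = 32
  Digit '0' (value 0) x 2^4 = 0
  Digit '0' (value 0) x 2^3 = 0
  Digit '0' (value 0) x 2^2 = 0
  Digit '0' (value 0) x 2^1 = 0
  Digit '0' (value 0) x 2^0 = 0
Sum = 2848

2848


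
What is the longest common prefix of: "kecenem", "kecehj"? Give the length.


Words: kecenem, kecehj
  Position 0: all 'k' => match
  Position 1: all 'e' => match
  Position 2: all 'c' => match
  Position 3: all 'e' => match
  Position 4: ('n', 'h') => mismatch, stop
LCP = "kece" (length 4)

4


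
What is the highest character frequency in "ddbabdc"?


Input: ddbabdc
Character counts:
  'a': 1
  'b': 2
  'c': 1
  'd': 3
Maximum frequency: 3

3


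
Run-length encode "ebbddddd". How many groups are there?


Input: ebbddddd
Scanning for consecutive runs:
  Group 1: 'e' x 1 (positions 0-0)
  Group 2: 'b' x 2 (positions 1-2)
  Group 3: 'd' x 5 (positions 3-7)
Total groups: 3

3


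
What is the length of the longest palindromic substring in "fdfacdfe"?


Input: "fdfacdfe"
Checking substrings for palindromes:
  [0:3] "fdf" (len 3) => palindrome
Longest palindromic substring: "fdf" with length 3

3


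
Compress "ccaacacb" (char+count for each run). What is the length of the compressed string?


Input: ccaacacb
Runs:
  'c' x 2 => "c2"
  'a' x 2 => "a2"
  'c' x 1 => "c1"
  'a' x 1 => "a1"
  'c' x 1 => "c1"
  'b' x 1 => "b1"
Compressed: "c2a2c1a1c1b1"
Compressed length: 12

12


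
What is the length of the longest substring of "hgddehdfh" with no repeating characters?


Input: "hgddehdfh"
Sliding window (track last position of each char):
  Position 0 ('h'): window [0,0] length 1 -- new best
  Position 1 ('g'): window [0,1] length 2 -- new best
  Position 2 ('d'): window [0,2] length 3 -- new best
  Position 3 ('d'): repeat (last at 2), move window start to 3
  Position 3 ('d'): window [3,3] length 1
  Position 4 ('e'): window [3,4] length 2
  Position 5 ('h'): window [3,5] length 3
  Position 6 ('d'): repeat (last at 3), move window start to 4
  Position 6 ('d'): window [4,6] length 3
  Position 7 ('f'): window [4,7] length 4 -- new best
  Position 8 ('h'): repeat (last at 5), move window start to 6
  Position 8 ('h'): window [6,8] length 3
Longest substring with no repeats: "ehdf" with length 4

4


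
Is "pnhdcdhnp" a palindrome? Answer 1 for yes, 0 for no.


Input: pnhdcdhnp
Reversed: pnhdcdhnp
  Compare pos 0 ('p') with pos 8 ('p'): match
  Compare pos 1 ('n') with pos 7 ('n'): match
  Compare pos 2 ('h') with pos 6 ('h'): match
  Compare pos 3 ('d') with pos 5 ('d'): match
Result: palindrome

1


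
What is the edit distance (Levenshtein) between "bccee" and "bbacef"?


Computing edit distance: "bccee" -> "bbacef"
DP table:
           b    b    a    c    e    f
      0    1    2    3    4    5    6
  b   1    0    1    2    3    4    5
  c   2    1    1    2    2    3    4
  c   3    2    2    2    2    3    4
  e   4    3    3    3    3    2    3
  e   5    4    4    4    4    3    3
Edit distance = dp[5][6] = 3

3


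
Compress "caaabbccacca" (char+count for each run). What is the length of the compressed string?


Input: caaabbccacca
Runs:
  'c' x 1 => "c1"
  'a' x 3 => "a3"
  'b' x 2 => "b2"
  'c' x 2 => "c2"
  'a' x 1 => "a1"
  'c' x 2 => "c2"
  'a' x 1 => "a1"
Compressed: "c1a3b2c2a1c2a1"
Compressed length: 14

14


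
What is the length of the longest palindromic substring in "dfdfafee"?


Input: "dfdfafee"
Checking substrings for palindromes:
  [0:3] "dfd" (len 3) => palindrome
  [1:4] "fdf" (len 3) => palindrome
  [3:6] "faf" (len 3) => palindrome
  [6:8] "ee" (len 2) => palindrome
Longest palindromic substring: "dfd" with length 3

3


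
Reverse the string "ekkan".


Input: ekkan
Reading characters right to left:
  Position 4: 'n'
  Position 3: 'a'
  Position 2: 'k'
  Position 1: 'k'
  Position 0: 'e'
Reversed: nakke

nakke


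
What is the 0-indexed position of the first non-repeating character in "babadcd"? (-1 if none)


Input: babadcd
Character frequencies:
  'a': 2
  'b': 2
  'c': 1
  'd': 2
Scanning left to right for freq == 1:
  Position 0 ('b'): freq=2, skip
  Position 1 ('a'): freq=2, skip
  Position 2 ('b'): freq=2, skip
  Position 3 ('a'): freq=2, skip
  Position 4 ('d'): freq=2, skip
  Position 5 ('c'): unique! => answer = 5

5


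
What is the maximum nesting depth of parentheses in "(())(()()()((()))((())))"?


Input: "(())(()()()((()))((())))"
Tracking depth:
  Position 0 '(': depth becomes 1
  Position 1 '(': depth becomes 2
  Position 2 ')': depth becomes 1
  Position 3 ')': depth becomes 0
  Position 4 '(': depth becomes 1
  Position 5 '(': depth becomes 2
  Position 6 ')': depth becomes 1
  Position 7 '(': depth becomes 2
  Position 8 ')': depth becomes 1
  Position 9 '(': depth becomes 2
  Position 10 ')': depth becomes 1
  Position 11 '(': depth becomes 2
  Position 12 '(': depth becomes 3
  Position 13 '(': depth becomes 4
  Position 14 ')': depth becomes 3
  Position 15 ')': depth becomes 2
  Position 16 ')': depth becomes 1
  Position 17 '(': depth becomes 2
  Position 18 '(': depth becomes 3
  Position 19 '(': depth becomes 4
  Position 20 ')': depth becomes 3
  Position 21 ')': depth becomes 2
  Position 22 ')': depth becomes 1
  Position 23 ')': depth becomes 0
Maximum depth reached: 4

4


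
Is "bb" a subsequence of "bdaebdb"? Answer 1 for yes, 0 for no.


Check if "bb" is a subsequence of "bdaebdb"
Greedy scan:
  Position 0 ('b'): matches sub[0] = 'b'
  Position 1 ('d'): no match needed
  Position 2 ('a'): no match needed
  Position 3 ('e'): no match needed
  Position 4 ('b'): matches sub[1] = 'b'
  Position 5 ('d'): no match needed
  Position 6 ('b'): no match needed
All 2 characters matched => is a subsequence

1


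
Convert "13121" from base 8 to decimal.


Input: "13121" in base 8
Positional expansion:
  Digit '1' (value 1) x 8^4 = 4096
  Digit '3' (value 3) x 8^3 = 1536
  Digit '1' (value 1) x 8^2 = 64
  Digit '2' (value 2) x 8^1 = 16
  Digit '1' (value 1) x 8^0 = 1
Sum = 5713

5713


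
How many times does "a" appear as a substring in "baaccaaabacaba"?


Searching for "a" in "baaccaaabacaba"
Scanning each position:
  Position 0: "b" => no
  Position 1: "a" => MATCH
  Position 2: "a" => MATCH
  Position 3: "c" => no
  Position 4: "c" => no
  Position 5: "a" => MATCH
  Position 6: "a" => MATCH
  Position 7: "a" => MATCH
  Position 8: "b" => no
  Position 9: "a" => MATCH
  Position 10: "c" => no
  Position 11: "a" => MATCH
  Position 12: "b" => no
  Position 13: "a" => MATCH
Total occurrences: 8

8


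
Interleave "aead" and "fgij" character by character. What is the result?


Interleaving "aead" and "fgij":
  Position 0: 'a' from first, 'f' from second => "af"
  Position 1: 'e' from first, 'g' from second => "eg"
  Position 2: 'a' from first, 'i' from second => "ai"
  Position 3: 'd' from first, 'j' from second => "dj"
Result: afegaidj

afegaidj


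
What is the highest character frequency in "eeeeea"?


Input: eeeeea
Character counts:
  'a': 1
  'e': 5
Maximum frequency: 5

5


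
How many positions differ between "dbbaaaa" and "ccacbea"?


Comparing "dbbaaaa" and "ccacbea" position by position:
  Position 0: 'd' vs 'c' => DIFFER
  Position 1: 'b' vs 'c' => DIFFER
  Position 2: 'b' vs 'a' => DIFFER
  Position 3: 'a' vs 'c' => DIFFER
  Position 4: 'a' vs 'b' => DIFFER
  Position 5: 'a' vs 'e' => DIFFER
  Position 6: 'a' vs 'a' => same
Positions that differ: 6

6


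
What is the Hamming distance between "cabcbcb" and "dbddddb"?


Comparing "cabcbcb" and "dbddddb" position by position:
  Position 0: 'c' vs 'd' => differ
  Position 1: 'a' vs 'b' => differ
  Position 2: 'b' vs 'd' => differ
  Position 3: 'c' vs 'd' => differ
  Position 4: 'b' vs 'd' => differ
  Position 5: 'c' vs 'd' => differ
  Position 6: 'b' vs 'b' => same
Total differences (Hamming distance): 6

6


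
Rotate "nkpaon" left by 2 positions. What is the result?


Input: "nkpaon", rotate left by 2
First 2 characters: "nk"
Remaining characters: "paon"
Concatenate remaining + first: "paon" + "nk" = "paonnk"

paonnk


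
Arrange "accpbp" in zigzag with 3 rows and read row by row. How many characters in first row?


Zigzag "accpbp" into 3 rows:
Placing characters:
  'a' => row 0
  'c' => row 1
  'c' => row 2
  'p' => row 1
  'b' => row 0
  'p' => row 1
Rows:
  Row 0: "ab"
  Row 1: "cpp"
  Row 2: "c"
First row length: 2

2


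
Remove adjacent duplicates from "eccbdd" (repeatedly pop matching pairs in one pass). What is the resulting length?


Input: eccbdd
Stack-based adjacent duplicate removal:
  Read 'e': push. Stack: e
  Read 'c': push. Stack: ec
  Read 'c': matches stack top 'c' => pop. Stack: e
  Read 'b': push. Stack: eb
  Read 'd': push. Stack: ebd
  Read 'd': matches stack top 'd' => pop. Stack: eb
Final stack: "eb" (length 2)

2


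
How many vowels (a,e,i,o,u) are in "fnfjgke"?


Input: fnfjgke
Checking each character:
  'f' at position 0: consonant
  'n' at position 1: consonant
  'f' at position 2: consonant
  'j' at position 3: consonant
  'g' at position 4: consonant
  'k' at position 5: consonant
  'e' at position 6: vowel (running total: 1)
Total vowels: 1

1


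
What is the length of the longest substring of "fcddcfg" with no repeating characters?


Input: "fcddcfg"
Sliding window (track last position of each char):
  Position 0 ('f'): window [0,0] length 1 -- new best
  Position 1 ('c'): window [0,1] length 2 -- new best
  Position 2 ('d'): window [0,2] length 3 -- new best
  Position 3 ('d'): repeat (last at 2), move window start to 3
  Position 3 ('d'): window [3,3] length 1
  Position 4 ('c'): window [3,4] length 2
  Position 5 ('f'): window [3,5] length 3
  Position 6 ('g'): window [3,6] length 4 -- new best
Longest substring with no repeats: "dcfg" with length 4

4


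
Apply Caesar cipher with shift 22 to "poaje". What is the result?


Caesar cipher: shift "poaje" by 22
  'p' (pos 15) + 22 = pos 11 = 'l'
  'o' (pos 14) + 22 = pos 10 = 'k'
  'a' (pos 0) + 22 = pos 22 = 'w'
  'j' (pos 9) + 22 = pos 5 = 'f'
  'e' (pos 4) + 22 = pos 0 = 'a'
Result: lkwfa

lkwfa


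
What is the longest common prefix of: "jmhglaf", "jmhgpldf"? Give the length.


Words: jmhglaf, jmhgpldf
  Position 0: all 'j' => match
  Position 1: all 'm' => match
  Position 2: all 'h' => match
  Position 3: all 'g' => match
  Position 4: ('l', 'p') => mismatch, stop
LCP = "jmhg" (length 4)

4


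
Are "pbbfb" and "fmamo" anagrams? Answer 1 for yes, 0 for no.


Strings: "pbbfb", "fmamo"
Sorted first:  bbbfp
Sorted second: afmmo
Differ at position 0: 'b' vs 'a' => not anagrams

0


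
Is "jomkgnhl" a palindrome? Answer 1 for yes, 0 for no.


Input: jomkgnhl
Reversed: lhngkmoj
  Compare pos 0 ('j') with pos 7 ('l'): MISMATCH
  Compare pos 1 ('o') with pos 6 ('h'): MISMATCH
  Compare pos 2 ('m') with pos 5 ('n'): MISMATCH
  Compare pos 3 ('k') with pos 4 ('g'): MISMATCH
Result: not a palindrome

0


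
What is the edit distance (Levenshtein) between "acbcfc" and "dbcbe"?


Computing edit distance: "acbcfc" -> "dbcbe"
DP table:
           d    b    c    b    e
      0    1    2    3    4    5
  a   1    1    2    3    4    5
  c   2    2    2    2    3    4
  b   3    3    2    3    2    3
  c   4    4    3    2    3    3
  f   5    5    4    3    3    4
  c   6    6    5    4    4    4
Edit distance = dp[6][5] = 4

4


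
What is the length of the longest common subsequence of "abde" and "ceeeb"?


LCS of "abde" and "ceeeb"
DP table:
           c    e    e    e    b
      0    0    0    0    0    0
  a   0    0    0    0    0    0
  b   0    0    0    0    0    1
  d   0    0    0    0    0    1
  e   0    0    1    1    1    1
LCS length = dp[4][5] = 1

1


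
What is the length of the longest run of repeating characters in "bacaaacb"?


Input: "bacaaacb"
Scanning for longest run:
  Position 1 ('a'): new char, reset run to 1
  Position 2 ('c'): new char, reset run to 1
  Position 3 ('a'): new char, reset run to 1
  Position 4 ('a'): continues run of 'a', length=2
  Position 5 ('a'): continues run of 'a', length=3
  Position 6 ('c'): new char, reset run to 1
  Position 7 ('b'): new char, reset run to 1
Longest run: 'a' with length 3

3


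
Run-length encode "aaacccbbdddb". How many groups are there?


Input: aaacccbbdddb
Scanning for consecutive runs:
  Group 1: 'a' x 3 (positions 0-2)
  Group 2: 'c' x 3 (positions 3-5)
  Group 3: 'b' x 2 (positions 6-7)
  Group 4: 'd' x 3 (positions 8-10)
  Group 5: 'b' x 1 (positions 11-11)
Total groups: 5

5


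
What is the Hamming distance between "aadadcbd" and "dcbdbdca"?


Comparing "aadadcbd" and "dcbdbdca" position by position:
  Position 0: 'a' vs 'd' => differ
  Position 1: 'a' vs 'c' => differ
  Position 2: 'd' vs 'b' => differ
  Position 3: 'a' vs 'd' => differ
  Position 4: 'd' vs 'b' => differ
  Position 5: 'c' vs 'd' => differ
  Position 6: 'b' vs 'c' => differ
  Position 7: 'd' vs 'a' => differ
Total differences (Hamming distance): 8

8


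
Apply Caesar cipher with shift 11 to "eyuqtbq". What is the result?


Caesar cipher: shift "eyuqtbq" by 11
  'e' (pos 4) + 11 = pos 15 = 'p'
  'y' (pos 24) + 11 = pos 9 = 'j'
  'u' (pos 20) + 11 = pos 5 = 'f'
  'q' (pos 16) + 11 = pos 1 = 'b'
  't' (pos 19) + 11 = pos 4 = 'e'
  'b' (pos 1) + 11 = pos 12 = 'm'
  'q' (pos 16) + 11 = pos 1 = 'b'
Result: pjfbemb

pjfbemb


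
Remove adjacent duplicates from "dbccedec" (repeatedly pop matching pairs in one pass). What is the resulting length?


Input: dbccedec
Stack-based adjacent duplicate removal:
  Read 'd': push. Stack: d
  Read 'b': push. Stack: db
  Read 'c': push. Stack: dbc
  Read 'c': matches stack top 'c' => pop. Stack: db
  Read 'e': push. Stack: dbe
  Read 'd': push. Stack: dbed
  Read 'e': push. Stack: dbede
  Read 'c': push. Stack: dbedec
Final stack: "dbedec" (length 6)

6


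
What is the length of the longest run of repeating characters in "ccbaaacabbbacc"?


Input: "ccbaaacabbbacc"
Scanning for longest run:
  Position 1 ('c'): continues run of 'c', length=2
  Position 2 ('b'): new char, reset run to 1
  Position 3 ('a'): new char, reset run to 1
  Position 4 ('a'): continues run of 'a', length=2
  Position 5 ('a'): continues run of 'a', length=3
  Position 6 ('c'): new char, reset run to 1
  Position 7 ('a'): new char, reset run to 1
  Position 8 ('b'): new char, reset run to 1
  Position 9 ('b'): continues run of 'b', length=2
  Position 10 ('b'): continues run of 'b', length=3
  Position 11 ('a'): new char, reset run to 1
  Position 12 ('c'): new char, reset run to 1
  Position 13 ('c'): continues run of 'c', length=2
Longest run: 'a' with length 3

3


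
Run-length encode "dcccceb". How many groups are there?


Input: dcccceb
Scanning for consecutive runs:
  Group 1: 'd' x 1 (positions 0-0)
  Group 2: 'c' x 4 (positions 1-4)
  Group 3: 'e' x 1 (positions 5-5)
  Group 4: 'b' x 1 (positions 6-6)
Total groups: 4

4


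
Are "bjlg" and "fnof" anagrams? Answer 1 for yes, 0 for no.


Strings: "bjlg", "fnof"
Sorted first:  bgjl
Sorted second: ffno
Differ at position 0: 'b' vs 'f' => not anagrams

0


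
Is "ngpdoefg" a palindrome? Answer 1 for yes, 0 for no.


Input: ngpdoefg
Reversed: gfeodpgn
  Compare pos 0 ('n') with pos 7 ('g'): MISMATCH
  Compare pos 1 ('g') with pos 6 ('f'): MISMATCH
  Compare pos 2 ('p') with pos 5 ('e'): MISMATCH
  Compare pos 3 ('d') with pos 4 ('o'): MISMATCH
Result: not a palindrome

0


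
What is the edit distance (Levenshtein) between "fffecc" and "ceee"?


Computing edit distance: "fffecc" -> "ceee"
DP table:
           c    e    e    e
      0    1    2    3    4
  f   1    1    2    3    4
  f   2    2    2    3    4
  f   3    3    3    3    4
  e   4    4    3    3    3
  c   5    4    4    4    4
  c   6    5    5    5    5
Edit distance = dp[6][4] = 5

5


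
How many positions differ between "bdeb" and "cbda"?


Comparing "bdeb" and "cbda" position by position:
  Position 0: 'b' vs 'c' => DIFFER
  Position 1: 'd' vs 'b' => DIFFER
  Position 2: 'e' vs 'd' => DIFFER
  Position 3: 'b' vs 'a' => DIFFER
Positions that differ: 4

4


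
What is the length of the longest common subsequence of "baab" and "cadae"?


LCS of "baab" and "cadae"
DP table:
           c    a    d    a    e
      0    0    0    0    0    0
  b   0    0    0    0    0    0
  a   0    0    1    1    1    1
  a   0    0    1    1    2    2
  b   0    0    1    1    2    2
LCS length = dp[4][5] = 2

2


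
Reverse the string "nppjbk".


Input: nppjbk
Reading characters right to left:
  Position 5: 'k'
  Position 4: 'b'
  Position 3: 'j'
  Position 2: 'p'
  Position 1: 'p'
  Position 0: 'n'
Reversed: kbjppn

kbjppn


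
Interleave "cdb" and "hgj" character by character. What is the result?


Interleaving "cdb" and "hgj":
  Position 0: 'c' from first, 'h' from second => "ch"
  Position 1: 'd' from first, 'g' from second => "dg"
  Position 2: 'b' from first, 'j' from second => "bj"
Result: chdgbj

chdgbj


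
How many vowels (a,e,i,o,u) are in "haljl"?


Input: haljl
Checking each character:
  'h' at position 0: consonant
  'a' at position 1: vowel (running total: 1)
  'l' at position 2: consonant
  'j' at position 3: consonant
  'l' at position 4: consonant
Total vowels: 1

1


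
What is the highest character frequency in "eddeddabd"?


Input: eddeddabd
Character counts:
  'a': 1
  'b': 1
  'd': 5
  'e': 2
Maximum frequency: 5

5


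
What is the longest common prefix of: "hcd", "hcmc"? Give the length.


Words: hcd, hcmc
  Position 0: all 'h' => match
  Position 1: all 'c' => match
  Position 2: ('d', 'm') => mismatch, stop
LCP = "hc" (length 2)

2


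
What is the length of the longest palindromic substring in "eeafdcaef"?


Input: "eeafdcaef"
Checking substrings for palindromes:
  [0:2] "ee" (len 2) => palindrome
Longest palindromic substring: "ee" with length 2

2


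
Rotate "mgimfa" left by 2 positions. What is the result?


Input: "mgimfa", rotate left by 2
First 2 characters: "mg"
Remaining characters: "imfa"
Concatenate remaining + first: "imfa" + "mg" = "imfamg"

imfamg


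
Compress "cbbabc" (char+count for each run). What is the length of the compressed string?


Input: cbbabc
Runs:
  'c' x 1 => "c1"
  'b' x 2 => "b2"
  'a' x 1 => "a1"
  'b' x 1 => "b1"
  'c' x 1 => "c1"
Compressed: "c1b2a1b1c1"
Compressed length: 10

10


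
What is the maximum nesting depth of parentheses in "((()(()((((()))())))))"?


Input: "((()(()((((()))())))))"
Tracking depth:
  Position 0 '(': depth becomes 1
  Position 1 '(': depth becomes 2
  Position 2 '(': depth becomes 3
  Position 3 ')': depth becomes 2
  Position 4 '(': depth becomes 3
  Position 5 '(': depth becomes 4
  Position 6 ')': depth becomes 3
  Position 7 '(': depth becomes 4
  Position 8 '(': depth becomes 5
  Position 9 '(': depth becomes 6
  Position 10 '(': depth becomes 7
  Position 11 '(': depth becomes 8
  Position 12 ')': depth becomes 7
  Position 13 ')': depth becomes 6
  Position 14 ')': depth becomes 5
  Position 15 '(': depth becomes 6
  Position 16 ')': depth becomes 5
  Position 17 ')': depth becomes 4
  Position 18 ')': depth becomes 3
  Position 19 ')': depth becomes 2
  Position 20 ')': depth becomes 1
  Position 21 ')': depth becomes 0
Maximum depth reached: 8

8


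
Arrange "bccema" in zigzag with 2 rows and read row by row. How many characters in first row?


Zigzag "bccema" into 2 rows:
Placing characters:
  'b' => row 0
  'c' => row 1
  'c' => row 0
  'e' => row 1
  'm' => row 0
  'a' => row 1
Rows:
  Row 0: "bcm"
  Row 1: "cea"
First row length: 3

3


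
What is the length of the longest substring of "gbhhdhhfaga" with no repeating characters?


Input: "gbhhdhhfaga"
Sliding window (track last position of each char):
  Position 0 ('g'): window [0,0] length 1 -- new best
  Position 1 ('b'): window [0,1] length 2 -- new best
  Position 2 ('h'): window [0,2] length 3 -- new best
  Position 3 ('h'): repeat (last at 2), move window start to 3
  Position 3 ('h'): window [3,3] length 1
  Position 4 ('d'): window [3,4] length 2
  Position 5 ('h'): repeat (last at 3), move window start to 4
  Position 5 ('h'): window [4,5] length 2
  Position 6 ('h'): repeat (last at 5), move window start to 6
  Position 6 ('h'): window [6,6] length 1
  Position 7 ('f'): window [6,7] length 2
  Position 8 ('a'): window [6,8] length 3
  Position 9 ('g'): window [6,9] length 4 -- new best
  Position 10 ('a'): repeat (last at 8), move window start to 9
  Position 10 ('a'): window [9,10] length 2
Longest substring with no repeats: "hfag" with length 4

4


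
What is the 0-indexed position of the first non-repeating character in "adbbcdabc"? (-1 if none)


Input: adbbcdabc
Character frequencies:
  'a': 2
  'b': 3
  'c': 2
  'd': 2
Scanning left to right for freq == 1:
  Position 0 ('a'): freq=2, skip
  Position 1 ('d'): freq=2, skip
  Position 2 ('b'): freq=3, skip
  Position 3 ('b'): freq=3, skip
  Position 4 ('c'): freq=2, skip
  Position 5 ('d'): freq=2, skip
  Position 6 ('a'): freq=2, skip
  Position 7 ('b'): freq=3, skip
  Position 8 ('c'): freq=2, skip
  No unique character found => answer = -1

-1


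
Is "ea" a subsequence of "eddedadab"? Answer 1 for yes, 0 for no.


Check if "ea" is a subsequence of "eddedadab"
Greedy scan:
  Position 0 ('e'): matches sub[0] = 'e'
  Position 1 ('d'): no match needed
  Position 2 ('d'): no match needed
  Position 3 ('e'): no match needed
  Position 4 ('d'): no match needed
  Position 5 ('a'): matches sub[1] = 'a'
  Position 6 ('d'): no match needed
  Position 7 ('a'): no match needed
  Position 8 ('b'): no match needed
All 2 characters matched => is a subsequence

1


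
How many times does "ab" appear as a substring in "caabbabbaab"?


Searching for "ab" in "caabbabbaab"
Scanning each position:
  Position 0: "ca" => no
  Position 1: "aa" => no
  Position 2: "ab" => MATCH
  Position 3: "bb" => no
  Position 4: "ba" => no
  Position 5: "ab" => MATCH
  Position 6: "bb" => no
  Position 7: "ba" => no
  Position 8: "aa" => no
  Position 9: "ab" => MATCH
Total occurrences: 3

3


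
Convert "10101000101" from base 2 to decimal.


Input: "10101000101" in base 2
Positional expansion:
  Digit '1' (value 1) x 2^10 = 1024
  Digit '0' (value 0) x 2^9 = 0
  Digit '1' (value 1) x 2^8 = 256
  Digit '0' (value 0) x 2^7 = 0
  Digit '1' (value 1) x 2^6 = 64
  Digit '0' (value 0) x 2^5 = 0
  Digit '0' (value 0) x 2^4 = 0
  Digit '0' (value 0) x 2^3 = 0
  Digit '1' (value 1) x 2^2 = 4
  Digit '0' (value 0) x 2^1 = 0
  Digit '1' (value 1) x 2^0 = 1
Sum = 1349

1349
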